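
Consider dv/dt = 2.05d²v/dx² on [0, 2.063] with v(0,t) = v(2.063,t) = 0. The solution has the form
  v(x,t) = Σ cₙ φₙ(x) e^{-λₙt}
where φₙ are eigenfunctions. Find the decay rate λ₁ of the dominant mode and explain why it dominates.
Eigenvalues: λₙ = 2.05n²π²/2.063².
First three modes:
  n=1: λ₁ = 2.05π²/2.063² ≈ 4.754
  n=2: λ₂ = 8.2π²/2.063² ≈ 19.016 (4× faster decay)
  n=3: λ₃ = 18.45π²/2.063² ≈ 42.786 (9× faster decay)
As t → ∞, higher modes decay exponentially faster. The n=1 mode dominates: v ~ c₁ sin(πx/2.063) e^{-λ₁t}.
Decay rate: λ₁ = 2.05π²/2.063² ≈ 4.754.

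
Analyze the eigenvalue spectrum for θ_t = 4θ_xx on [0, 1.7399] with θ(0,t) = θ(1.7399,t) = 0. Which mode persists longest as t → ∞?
Eigenvalues: λₙ = 4n²π²/1.7399².
First three modes:
  n=1: λ₁ = 4π²/1.7399² ≈ 13.041
  n=2: λ₂ = 16π²/1.7399² ≈ 52.164 (4× faster decay)
  n=3: λ₃ = 36π²/1.7399² ≈ 117.369 (9× faster decay)
As t → ∞, higher modes decay exponentially faster. The n=1 mode dominates: θ ~ c₁ sin(πx/1.7399) e^{-λ₁t}.
Decay rate: λ₁ = 4π²/1.7399² ≈ 13.041.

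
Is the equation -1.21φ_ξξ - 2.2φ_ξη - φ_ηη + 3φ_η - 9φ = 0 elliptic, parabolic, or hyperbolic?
Computing B² - 4AC with A = -1.21, B = -2.2, C = -1: discriminant = 0 (zero). Answer: parabolic.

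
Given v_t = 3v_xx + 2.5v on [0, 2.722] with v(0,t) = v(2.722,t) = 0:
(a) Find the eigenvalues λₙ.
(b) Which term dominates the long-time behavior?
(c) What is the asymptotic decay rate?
Eigenvalues: λₙ = 3n²π²/2.722² - 2.5.
First three modes:
  n=1: λ₁ = 3π²/2.722² - 2.5 ≈ 1.496
  n=2: λ₂ = 12π²/2.722² - 2.5 ≈ 13.485
  n=3: λ₃ = 27π²/2.722² - 2.5 ≈ 33.466
Since 3π²/2.722² ≈ 3.996 > 2.5, all λₙ > 0.
The n=1 mode decays slowest → dominates as t → ∞.
Asymptotic: v ~ c₁ sin(πx/2.722) e^{-λ₁t} with decay rate λ₁ ≈ 1.496.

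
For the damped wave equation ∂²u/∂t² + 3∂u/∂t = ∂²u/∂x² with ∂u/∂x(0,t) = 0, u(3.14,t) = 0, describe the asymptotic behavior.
u → 0. Damping (γ=3) dissipates energy; oscillations decay exponentially.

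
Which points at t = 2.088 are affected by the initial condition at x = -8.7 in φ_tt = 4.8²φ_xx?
Domain of influence: [-18.7224, 1.3224]. Data at x = -8.7 spreads outward at speed 4.8.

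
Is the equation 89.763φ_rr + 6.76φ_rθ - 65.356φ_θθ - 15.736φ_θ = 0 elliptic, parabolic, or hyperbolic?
Computing B² - 4AC with A = 89.763, B = 6.76, C = -65.356: discriminant = 23511.900112 (positive). Answer: hyperbolic.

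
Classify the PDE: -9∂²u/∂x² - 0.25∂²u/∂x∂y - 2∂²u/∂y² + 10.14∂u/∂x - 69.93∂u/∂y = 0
A = -9, B = -0.25, C = -2. Discriminant B² - 4AC = -71.9375. Since -71.9375 < 0, elliptic.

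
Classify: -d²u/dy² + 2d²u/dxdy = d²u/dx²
Rewriting in standard form: -d²u/dx² + 2d²u/dxdy - d²u/dy² = 0. Parabolic (discriminant = 0).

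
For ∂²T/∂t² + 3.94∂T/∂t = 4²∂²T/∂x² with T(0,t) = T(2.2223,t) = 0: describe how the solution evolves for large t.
T → 0. Damping (γ=3.94) dissipates energy; oscillations decay exponentially.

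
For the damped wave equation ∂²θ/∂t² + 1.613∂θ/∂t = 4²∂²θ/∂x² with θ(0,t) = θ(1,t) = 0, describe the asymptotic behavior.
θ → 0. Damping (γ=1.613) dissipates energy; oscillations decay exponentially.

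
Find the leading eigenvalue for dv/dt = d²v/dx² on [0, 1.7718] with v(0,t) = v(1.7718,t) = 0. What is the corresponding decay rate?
Eigenvalues: λₙ = n²π²/1.7718².
First three modes:
  n=1: λ₁ = π²/1.7718² ≈ 3.144
  n=2: λ₂ = 4π²/1.7718² ≈ 12.576 (4× faster decay)
  n=3: λ₃ = 9π²/1.7718² ≈ 28.295 (9× faster decay)
As t → ∞, higher modes decay exponentially faster. The n=1 mode dominates: v ~ c₁ sin(πx/1.7718) e^{-λ₁t}.
Decay rate: λ₁ = π²/1.7718² ≈ 3.144.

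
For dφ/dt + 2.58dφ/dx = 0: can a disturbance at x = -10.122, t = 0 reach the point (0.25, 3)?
No. Only data at x = -7.49 affects (0.25, 3). Advection has one-way propagation along characteristics.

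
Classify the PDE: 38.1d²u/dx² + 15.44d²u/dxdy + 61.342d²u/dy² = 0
A = 38.1, B = 15.44, C = 61.342. Discriminant B² - 4AC = -9110.1272. Since -9110.1272 < 0, elliptic.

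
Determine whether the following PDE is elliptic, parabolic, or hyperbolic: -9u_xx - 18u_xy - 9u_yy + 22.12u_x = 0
Coefficients: A = -9, B = -18, C = -9. B² - 4AC = 0, which is zero, so the equation is parabolic.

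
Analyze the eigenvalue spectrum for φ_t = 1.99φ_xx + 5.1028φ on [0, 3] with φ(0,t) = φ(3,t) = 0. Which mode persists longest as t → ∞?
Eigenvalues: λₙ = 1.99n²π²/3² - 5.1028.
First three modes:
  n=1: λ₁ = 1.99π²/3² - 5.1028 ≈ -2.921
  n=2: λ₂ = 7.96π²/3² - 5.1028 ≈ 3.626
  n=3: λ₃ = 17.91π²/3² - 5.1028 ≈ 14.538
Since 1.99π²/3² ≈ 2.182 < 5.1028, λ₁ < 0.
The n=1 mode grows fastest (−λₙ is largest for n=1) → dominates.
Asymptotic: φ ~ c₁ sin(πx/3) e^{2.921t} (exponential growth at rate −λ₁ ≈ 2.921).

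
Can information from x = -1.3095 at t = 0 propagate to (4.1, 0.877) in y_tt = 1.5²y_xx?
No. The domain of dependence is [2.7845, 5.4155], and -1.3095 is outside this interval.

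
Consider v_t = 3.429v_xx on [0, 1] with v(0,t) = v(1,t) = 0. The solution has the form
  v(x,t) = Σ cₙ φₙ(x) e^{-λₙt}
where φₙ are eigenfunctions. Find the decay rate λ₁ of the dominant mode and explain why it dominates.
Eigenvalues: λₙ = 3.429n²π².
First three modes:
  n=1: λ₁ = 3.429π² ≈ 33.843
  n=2: λ₂ = 13.716π² ≈ 135.371 (4× faster decay)
  n=3: λ₃ = 30.861π² ≈ 304.586 (9× faster decay)
As t → ∞, higher modes decay exponentially faster. The n=1 mode dominates: v ~ c₁ sin(πx) e^{-λ₁t}.
Decay rate: λ₁ = 3.429π² ≈ 33.843.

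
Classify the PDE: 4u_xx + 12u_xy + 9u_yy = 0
A = 4, B = 12, C = 9. Discriminant B² - 4AC = 0. Since 0 = 0, parabolic.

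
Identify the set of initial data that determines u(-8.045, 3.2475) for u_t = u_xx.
The entire real line. The heat equation has infinite propagation speed: any initial disturbance instantly affects all points (though exponentially small far away).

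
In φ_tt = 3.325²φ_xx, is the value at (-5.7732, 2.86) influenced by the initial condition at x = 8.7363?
No. The domain of dependence is [-15.2827, 3.7363], and 8.7363 is outside this interval.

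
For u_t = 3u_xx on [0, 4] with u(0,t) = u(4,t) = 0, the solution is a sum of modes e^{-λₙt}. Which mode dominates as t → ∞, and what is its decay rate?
Eigenvalues: λₙ = 3n²π²/4².
First three modes:
  n=1: λ₁ = 3π²/4² ≈ 1.851
  n=2: λ₂ = 12π²/4² ≈ 7.402 (4× faster decay)
  n=3: λ₃ = 27π²/4² ≈ 16.655 (9× faster decay)
As t → ∞, higher modes decay exponentially faster. The n=1 mode dominates: u ~ c₁ sin(πx/4) e^{-λ₁t}.
Decay rate: λ₁ = 3π²/4² ≈ 1.851.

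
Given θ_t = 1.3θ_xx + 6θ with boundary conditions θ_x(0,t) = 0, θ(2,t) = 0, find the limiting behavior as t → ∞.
θ grows unboundedly. Reaction dominates diffusion (r=6 > κπ²/(4L²)≈0.8); solution grows exponentially.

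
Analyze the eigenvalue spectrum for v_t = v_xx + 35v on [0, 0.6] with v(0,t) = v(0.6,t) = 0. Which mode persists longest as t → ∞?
Eigenvalues: λₙ = n²π²/0.6² - 35.
First three modes:
  n=1: λ₁ = π²/0.6² - 35 ≈ -7.584
  n=2: λ₂ = 4π²/0.6² - 35 ≈ 74.662
  n=3: λ₃ = 9π²/0.6² - 35 ≈ 211.74
Since π²/0.6² ≈ 27.416 < 35, λ₁ < 0.
The n=1 mode grows fastest (−λₙ is largest for n=1) → dominates.
Asymptotic: v ~ c₁ sin(πx/0.6) e^{7.584t} (exponential growth at rate −λ₁ ≈ 7.584).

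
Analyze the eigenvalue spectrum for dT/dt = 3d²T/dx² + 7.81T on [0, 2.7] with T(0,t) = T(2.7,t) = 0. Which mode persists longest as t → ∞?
Eigenvalues: λₙ = 3n²π²/2.7² - 7.81.
First three modes:
  n=1: λ₁ = 3π²/2.7² - 7.81 ≈ -3.748
  n=2: λ₂ = 12π²/2.7² - 7.81 ≈ 8.436
  n=3: λ₃ = 27π²/2.7² - 7.81 ≈ 28.744
Since 3π²/2.7² ≈ 4.062 < 7.81, λ₁ < 0.
The n=1 mode grows fastest (−λₙ is largest for n=1) → dominates.
Asymptotic: T ~ c₁ sin(πx/2.7) e^{3.748t} (exponential growth at rate −λ₁ ≈ 3.748).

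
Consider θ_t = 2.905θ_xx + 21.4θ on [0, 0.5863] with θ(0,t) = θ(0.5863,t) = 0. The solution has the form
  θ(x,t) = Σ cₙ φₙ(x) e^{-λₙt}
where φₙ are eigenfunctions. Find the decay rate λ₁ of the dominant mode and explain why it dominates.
Eigenvalues: λₙ = 2.905n²π²/0.5863² - 21.4.
First three modes:
  n=1: λ₁ = 2.905π²/0.5863² - 21.4 ≈ 62.008
  n=2: λ₂ = 11.62π²/0.5863² - 21.4 ≈ 312.231
  n=3: λ₃ = 26.145π²/0.5863² - 21.4 ≈ 729.269
Since 2.905π²/0.5863² ≈ 83.408 > 21.4, all λₙ > 0.
The n=1 mode decays slowest → dominates as t → ∞.
Asymptotic: θ ~ c₁ sin(πx/0.5863) e^{-λ₁t} with decay rate λ₁ ≈ 62.008.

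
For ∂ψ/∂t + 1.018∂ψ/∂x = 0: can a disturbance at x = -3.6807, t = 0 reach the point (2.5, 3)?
No. Only data at x = -0.554 affects (2.5, 3). Advection has one-way propagation along characteristics.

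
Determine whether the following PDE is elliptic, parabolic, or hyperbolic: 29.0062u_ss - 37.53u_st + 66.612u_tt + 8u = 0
Coefficients: A = 29.0062, B = -37.53, C = 66.612. B² - 4AC = -6320.1430776, which is negative, so the equation is elliptic.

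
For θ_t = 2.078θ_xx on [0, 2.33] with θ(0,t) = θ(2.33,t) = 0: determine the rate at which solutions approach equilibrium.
Eigenvalues: λₙ = 2.078n²π²/2.33².
First three modes:
  n=1: λ₁ = 2.078π²/2.33² ≈ 3.778
  n=2: λ₂ = 8.312π²/2.33² ≈ 15.111 (4× faster decay)
  n=3: λ₃ = 18.702π²/2.33² ≈ 34 (9× faster decay)
As t → ∞, higher modes decay exponentially faster. The n=1 mode dominates: θ ~ c₁ sin(πx/2.33) e^{-λ₁t}.
Decay rate: λ₁ = 2.078π²/2.33² ≈ 3.778.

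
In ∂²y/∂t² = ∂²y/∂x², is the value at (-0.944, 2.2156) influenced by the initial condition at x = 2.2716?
No. The domain of dependence is [-3.1596, 1.2716], and 2.2716 is outside this interval.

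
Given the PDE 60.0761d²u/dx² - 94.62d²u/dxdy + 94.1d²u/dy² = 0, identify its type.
The second-order coefficients are A = 60.0761, B = -94.62, C = 94.1. Since B² - 4AC = -13659.69964 < 0, this is an elliptic PDE.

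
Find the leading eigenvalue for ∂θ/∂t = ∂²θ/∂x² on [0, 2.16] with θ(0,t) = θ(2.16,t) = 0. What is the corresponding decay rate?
Eigenvalues: λₙ = n²π²/2.16².
First three modes:
  n=1: λ₁ = π²/2.16² ≈ 2.115
  n=2: λ₂ = 4π²/2.16² ≈ 8.462 (4× faster decay)
  n=3: λ₃ = 9π²/2.16² ≈ 19.039 (9× faster decay)
As t → ∞, higher modes decay exponentially faster. The n=1 mode dominates: θ ~ c₁ sin(πx/2.16) e^{-λ₁t}.
Decay rate: λ₁ = π²/2.16² ≈ 2.115.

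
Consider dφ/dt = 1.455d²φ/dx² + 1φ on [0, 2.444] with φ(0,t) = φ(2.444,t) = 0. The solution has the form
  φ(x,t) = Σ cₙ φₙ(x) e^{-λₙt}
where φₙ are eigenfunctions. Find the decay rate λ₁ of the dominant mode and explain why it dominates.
Eigenvalues: λₙ = 1.455n²π²/2.444² - 1.
First three modes:
  n=1: λ₁ = 1.455π²/2.444² - 1 ≈ 1.404
  n=2: λ₂ = 5.82π²/2.444² - 1 ≈ 8.617
  n=3: λ₃ = 13.095π²/2.444² - 1 ≈ 20.637
Since 1.455π²/2.444² ≈ 2.404 > 1, all λₙ > 0.
The n=1 mode decays slowest → dominates as t → ∞.
Asymptotic: φ ~ c₁ sin(πx/2.444) e^{-λ₁t} with decay rate λ₁ ≈ 1.404.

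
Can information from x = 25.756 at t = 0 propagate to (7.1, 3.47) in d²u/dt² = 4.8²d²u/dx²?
No. The domain of dependence is [-9.556, 23.756], and 25.756 is outside this interval.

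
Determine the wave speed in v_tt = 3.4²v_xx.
Speed = 3.4. Information travels along characteristics x = x₀ ± 3.4t.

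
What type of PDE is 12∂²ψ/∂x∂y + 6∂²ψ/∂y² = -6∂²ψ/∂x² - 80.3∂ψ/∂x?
Rewriting in standard form: 6∂²ψ/∂x² + 12∂²ψ/∂x∂y + 6∂²ψ/∂y² + 80.3∂ψ/∂x = 0. With A = 6, B = 12, C = 6, the discriminant is 0. This is a parabolic PDE.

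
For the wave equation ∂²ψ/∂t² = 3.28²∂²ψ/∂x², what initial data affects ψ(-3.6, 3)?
Domain of dependence: [-13.44, 6.24]. Signals travel at speed 3.28, so data within |x - -3.6| ≤ 3.28·3 = 9.84 can reach the point.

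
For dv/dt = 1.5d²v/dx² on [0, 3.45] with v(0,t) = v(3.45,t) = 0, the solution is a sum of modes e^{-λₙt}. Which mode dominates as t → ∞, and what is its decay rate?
Eigenvalues: λₙ = 1.5n²π²/3.45².
First three modes:
  n=1: λ₁ = 1.5π²/3.45² ≈ 1.244
  n=2: λ₂ = 6π²/3.45² ≈ 4.975 (4× faster decay)
  n=3: λ₃ = 13.5π²/3.45² ≈ 11.194 (9× faster decay)
As t → ∞, higher modes decay exponentially faster. The n=1 mode dominates: v ~ c₁ sin(πx/3.45) e^{-λ₁t}.
Decay rate: λ₁ = 1.5π²/3.45² ≈ 1.244.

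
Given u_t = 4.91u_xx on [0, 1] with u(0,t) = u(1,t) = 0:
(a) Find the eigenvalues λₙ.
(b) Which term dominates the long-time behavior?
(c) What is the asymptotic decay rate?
Eigenvalues: λₙ = 4.91n²π².
First three modes:
  n=1: λ₁ = 4.91π² ≈ 48.46
  n=2: λ₂ = 19.64π² ≈ 193.839 (4× faster decay)
  n=3: λ₃ = 44.19π² ≈ 436.138 (9× faster decay)
As t → ∞, higher modes decay exponentially faster. The n=1 mode dominates: u ~ c₁ sin(πx) e^{-λ₁t}.
Decay rate: λ₁ = 4.91π² ≈ 48.46.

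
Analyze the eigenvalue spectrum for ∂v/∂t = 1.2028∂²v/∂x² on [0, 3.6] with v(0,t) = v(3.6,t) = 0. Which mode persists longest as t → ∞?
Eigenvalues: λₙ = 1.2028n²π²/3.6².
First three modes:
  n=1: λ₁ = 1.2028π²/3.6² ≈ 0.916
  n=2: λ₂ = 4.8112π²/3.6² ≈ 3.664 (4× faster decay)
  n=3: λ₃ = 10.8252π²/3.6² ≈ 8.244 (9× faster decay)
As t → ∞, higher modes decay exponentially faster. The n=1 mode dominates: v ~ c₁ sin(πx/3.6) e^{-λ₁t}.
Decay rate: λ₁ = 1.2028π²/3.6² ≈ 0.916.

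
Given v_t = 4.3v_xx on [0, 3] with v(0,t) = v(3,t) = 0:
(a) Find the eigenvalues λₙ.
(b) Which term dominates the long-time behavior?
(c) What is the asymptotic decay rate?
Eigenvalues: λₙ = 4.3n²π²/3².
First three modes:
  n=1: λ₁ = 4.3π²/3² ≈ 4.715
  n=2: λ₂ = 17.2π²/3² ≈ 18.862 (4× faster decay)
  n=3: λ₃ = 38.7π²/3² ≈ 42.439 (9× faster decay)
As t → ∞, higher modes decay exponentially faster. The n=1 mode dominates: v ~ c₁ sin(πx/3) e^{-λ₁t}.
Decay rate: λ₁ = 4.3π²/3² ≈ 4.715.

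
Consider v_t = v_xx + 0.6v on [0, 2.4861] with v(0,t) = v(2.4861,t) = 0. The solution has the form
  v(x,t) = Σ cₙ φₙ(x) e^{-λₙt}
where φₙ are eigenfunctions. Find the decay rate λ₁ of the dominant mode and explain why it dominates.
Eigenvalues: λₙ = n²π²/2.4861² - 0.6.
First three modes:
  n=1: λ₁ = π²/2.4861² - 0.6 ≈ 0.997
  n=2: λ₂ = 4π²/2.4861² - 0.6 ≈ 5.787
  n=3: λ₃ = 9π²/2.4861² - 0.6 ≈ 13.772
Since π²/2.4861² ≈ 1.597 > 0.6, all λₙ > 0.
The n=1 mode decays slowest → dominates as t → ∞.
Asymptotic: v ~ c₁ sin(πx/2.4861) e^{-λ₁t} with decay rate λ₁ ≈ 0.997.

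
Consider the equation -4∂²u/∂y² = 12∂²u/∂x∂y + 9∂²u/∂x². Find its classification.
Rewriting in standard form: -9∂²u/∂x² - 12∂²u/∂x∂y - 4∂²u/∂y² = 0. Parabolic. (A = -9, B = -12, C = -4 gives B² - 4AC = 0.)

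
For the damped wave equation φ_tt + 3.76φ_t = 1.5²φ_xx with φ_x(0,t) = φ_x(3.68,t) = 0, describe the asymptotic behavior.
φ → constant (steady state). Damping (γ=3.76) dissipates the nonconstant modes; with Neumann BCs the spatial average obeys M''+γM'=0 and tends to a finite limit.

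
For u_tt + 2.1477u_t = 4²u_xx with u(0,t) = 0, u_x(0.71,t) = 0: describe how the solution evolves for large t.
u → 0. Damping (γ=2.1477) dissipates energy; oscillations decay exponentially.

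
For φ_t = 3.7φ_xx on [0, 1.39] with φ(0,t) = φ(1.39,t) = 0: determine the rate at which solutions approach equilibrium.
Eigenvalues: λₙ = 3.7n²π²/1.39².
First three modes:
  n=1: λ₁ = 3.7π²/1.39² ≈ 18.9
  n=2: λ₂ = 14.8π²/1.39² ≈ 75.602 (4× faster decay)
  n=3: λ₃ = 33.3π²/1.39² ≈ 170.104 (9× faster decay)
As t → ∞, higher modes decay exponentially faster. The n=1 mode dominates: φ ~ c₁ sin(πx/1.39) e^{-λ₁t}.
Decay rate: λ₁ = 3.7π²/1.39² ≈ 18.9.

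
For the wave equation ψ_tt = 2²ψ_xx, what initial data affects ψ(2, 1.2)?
Domain of dependence: [-0.4, 4.4]. Signals travel at speed 2, so data within |x - 2| ≤ 2·1.2 = 2.4 can reach the point.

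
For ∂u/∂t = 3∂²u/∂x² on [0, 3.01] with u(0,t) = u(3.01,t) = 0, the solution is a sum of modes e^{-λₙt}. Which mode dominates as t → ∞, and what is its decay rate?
Eigenvalues: λₙ = 3n²π²/3.01².
First three modes:
  n=1: λ₁ = 3π²/3.01² ≈ 3.268
  n=2: λ₂ = 12π²/3.01² ≈ 13.072 (4× faster decay)
  n=3: λ₃ = 27π²/3.01² ≈ 29.412 (9× faster decay)
As t → ∞, higher modes decay exponentially faster. The n=1 mode dominates: u ~ c₁ sin(πx/3.01) e^{-λ₁t}.
Decay rate: λ₁ = 3π²/3.01² ≈ 3.268.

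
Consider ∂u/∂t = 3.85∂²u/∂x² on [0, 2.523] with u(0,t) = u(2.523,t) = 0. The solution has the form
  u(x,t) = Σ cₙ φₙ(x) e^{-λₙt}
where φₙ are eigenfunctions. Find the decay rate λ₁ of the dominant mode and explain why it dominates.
Eigenvalues: λₙ = 3.85n²π²/2.523².
First three modes:
  n=1: λ₁ = 3.85π²/2.523² ≈ 5.969
  n=2: λ₂ = 15.4π²/2.523² ≈ 23.877 (4× faster decay)
  n=3: λ₃ = 34.65π²/2.523² ≈ 53.724 (9× faster decay)
As t → ∞, higher modes decay exponentially faster. The n=1 mode dominates: u ~ c₁ sin(πx/2.523) e^{-λ₁t}.
Decay rate: λ₁ = 3.85π²/2.523² ≈ 5.969.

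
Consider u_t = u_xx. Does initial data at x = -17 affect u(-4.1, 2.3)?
Yes, for any finite x. The heat equation has infinite propagation speed, so all initial data affects all points at any t > 0.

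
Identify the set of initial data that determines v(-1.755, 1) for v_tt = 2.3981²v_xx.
Domain of dependence: [-4.1531, 0.6431]. Signals travel at speed 2.3981, so data within |x - -1.755| ≤ 2.3981·1 = 2.3981 can reach the point.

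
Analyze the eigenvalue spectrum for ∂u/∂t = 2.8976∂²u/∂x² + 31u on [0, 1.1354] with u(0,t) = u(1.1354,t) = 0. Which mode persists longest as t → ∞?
Eigenvalues: λₙ = 2.8976n²π²/1.1354² - 31.
First three modes:
  n=1: λ₁ = 2.8976π²/1.1354² - 31 ≈ -8.816
  n=2: λ₂ = 11.5904π²/1.1354² - 31 ≈ 57.736
  n=3: λ₃ = 26.0784π²/1.1354² - 31 ≈ 168.656
Since 2.8976π²/1.1354² ≈ 22.184 < 31, λ₁ < 0.
The n=1 mode grows fastest (−λₙ is largest for n=1) → dominates.
Asymptotic: u ~ c₁ sin(πx/1.1354) e^{8.816t} (exponential growth at rate −λ₁ ≈ 8.816).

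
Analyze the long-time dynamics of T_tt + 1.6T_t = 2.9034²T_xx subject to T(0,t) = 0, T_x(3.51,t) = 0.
Long-time behavior: T → 0. Damping (γ=1.6) dissipates energy; oscillations decay exponentially.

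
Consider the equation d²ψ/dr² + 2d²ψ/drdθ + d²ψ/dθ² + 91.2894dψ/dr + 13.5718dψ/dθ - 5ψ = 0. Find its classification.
Parabolic. (A = 1, B = 2, C = 1 gives B² - 4AC = 0.)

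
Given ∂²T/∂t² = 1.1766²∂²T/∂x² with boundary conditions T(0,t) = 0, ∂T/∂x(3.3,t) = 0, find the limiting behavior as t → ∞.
T oscillates (no decay). Energy is conserved; the solution oscillates indefinitely as standing waves.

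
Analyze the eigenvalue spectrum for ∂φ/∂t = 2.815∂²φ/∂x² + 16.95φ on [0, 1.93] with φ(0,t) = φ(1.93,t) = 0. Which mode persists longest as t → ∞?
Eigenvalues: λₙ = 2.815n²π²/1.93² - 16.95.
First three modes:
  n=1: λ₁ = 2.815π²/1.93² - 16.95 ≈ -9.491
  n=2: λ₂ = 11.26π²/1.93² - 16.95 ≈ 12.885
  n=3: λ₃ = 25.335π²/1.93² - 16.95 ≈ 50.178
Since 2.815π²/1.93² ≈ 7.459 < 16.95, λ₁ < 0.
The n=1 mode grows fastest (−λₙ is largest for n=1) → dominates.
Asymptotic: φ ~ c₁ sin(πx/1.93) e^{9.491t} (exponential growth at rate −λ₁ ≈ 9.491).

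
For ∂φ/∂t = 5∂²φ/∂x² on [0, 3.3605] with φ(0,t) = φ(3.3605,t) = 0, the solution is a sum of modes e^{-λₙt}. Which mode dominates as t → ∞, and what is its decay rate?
Eigenvalues: λₙ = 5n²π²/3.3605².
First three modes:
  n=1: λ₁ = 5π²/3.3605² ≈ 4.37
  n=2: λ₂ = 20π²/3.3605² ≈ 17.479 (4× faster decay)
  n=3: λ₃ = 45π²/3.3605² ≈ 39.328 (9× faster decay)
As t → ∞, higher modes decay exponentially faster. The n=1 mode dominates: φ ~ c₁ sin(πx/3.3605) e^{-λ₁t}.
Decay rate: λ₁ = 5π²/3.3605² ≈ 4.37.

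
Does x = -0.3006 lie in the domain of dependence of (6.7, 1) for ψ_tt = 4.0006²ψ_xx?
No. The domain of dependence is [2.6994, 10.7006], and -0.3006 is outside this interval.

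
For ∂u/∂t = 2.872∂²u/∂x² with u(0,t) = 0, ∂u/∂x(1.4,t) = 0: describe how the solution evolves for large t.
u → 0. Heat escapes through the Dirichlet boundary.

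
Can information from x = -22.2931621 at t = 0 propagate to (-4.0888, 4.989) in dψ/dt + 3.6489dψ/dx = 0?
Yes. The characteristic through (-4.0888, 4.989) passes through x = -22.2931621.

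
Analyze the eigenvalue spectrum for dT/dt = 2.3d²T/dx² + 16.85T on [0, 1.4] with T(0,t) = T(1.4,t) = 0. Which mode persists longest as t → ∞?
Eigenvalues: λₙ = 2.3n²π²/1.4² - 16.85.
First three modes:
  n=1: λ₁ = 2.3π²/1.4² - 16.85 ≈ -5.268
  n=2: λ₂ = 9.2π²/1.4² - 16.85 ≈ 29.477
  n=3: λ₃ = 20.7π²/1.4² - 16.85 ≈ 87.385
Since 2.3π²/1.4² ≈ 11.582 < 16.85, λ₁ < 0.
The n=1 mode grows fastest (−λₙ is largest for n=1) → dominates.
Asymptotic: T ~ c₁ sin(πx/1.4) e^{5.268t} (exponential growth at rate −λ₁ ≈ 5.268).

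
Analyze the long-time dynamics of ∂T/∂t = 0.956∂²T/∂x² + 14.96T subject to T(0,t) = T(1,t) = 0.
Long-time behavior: T grows unboundedly. Reaction dominates diffusion (r=14.96 > κπ²/L²≈9.44); solution grows exponentially.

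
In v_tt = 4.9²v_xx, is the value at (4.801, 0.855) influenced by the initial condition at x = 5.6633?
Yes. The domain of dependence is [0.6115, 8.9905], and 5.6633 ∈ [0.6115, 8.9905].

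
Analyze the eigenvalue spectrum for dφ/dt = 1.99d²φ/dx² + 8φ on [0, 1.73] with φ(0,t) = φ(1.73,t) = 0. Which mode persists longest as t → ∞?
Eigenvalues: λₙ = 1.99n²π²/1.73² - 8.
First three modes:
  n=1: λ₁ = 1.99π²/1.73² - 8 ≈ -1.438
  n=2: λ₂ = 7.96π²/1.73² - 8 ≈ 18.249
  n=3: λ₃ = 17.91π²/1.73² - 8 ≈ 51.061
Since 1.99π²/1.73² ≈ 6.562 < 8, λ₁ < 0.
The n=1 mode grows fastest (−λₙ is largest for n=1) → dominates.
Asymptotic: φ ~ c₁ sin(πx/1.73) e^{1.438t} (exponential growth at rate −λ₁ ≈ 1.438).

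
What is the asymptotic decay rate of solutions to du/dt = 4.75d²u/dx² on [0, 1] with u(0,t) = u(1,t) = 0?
Eigenvalues: λₙ = 4.75n²π².
First three modes:
  n=1: λ₁ = 4.75π² ≈ 46.881
  n=2: λ₂ = 19π² ≈ 187.522 (4× faster decay)
  n=3: λ₃ = 42.75π² ≈ 421.926 (9× faster decay)
As t → ∞, higher modes decay exponentially faster. The n=1 mode dominates: u ~ c₁ sin(πx) e^{-λ₁t}.
Decay rate: λ₁ = 4.75π² ≈ 46.881.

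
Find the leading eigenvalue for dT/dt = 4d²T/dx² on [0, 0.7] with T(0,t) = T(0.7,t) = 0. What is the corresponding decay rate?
Eigenvalues: λₙ = 4n²π²/0.7².
First three modes:
  n=1: λ₁ = 4π²/0.7² ≈ 80.568
  n=2: λ₂ = 16π²/0.7² ≈ 322.273 (4× faster decay)
  n=3: λ₃ = 36π²/0.7² ≈ 725.114 (9× faster decay)
As t → ∞, higher modes decay exponentially faster. The n=1 mode dominates: T ~ c₁ sin(πx/0.7) e^{-λ₁t}.
Decay rate: λ₁ = 4π²/0.7² ≈ 80.568.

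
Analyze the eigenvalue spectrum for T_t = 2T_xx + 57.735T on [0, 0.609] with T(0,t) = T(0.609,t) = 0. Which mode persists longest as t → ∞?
Eigenvalues: λₙ = 2n²π²/0.609² - 57.735.
First three modes:
  n=1: λ₁ = 2π²/0.609² - 57.735 ≈ -4.513
  n=2: λ₂ = 8π²/0.609² - 57.735 ≈ 155.155
  n=3: λ₃ = 18π²/0.609² - 57.735 ≈ 421.267
Since 2π²/0.609² ≈ 53.222 < 57.735, λ₁ < 0.
The n=1 mode grows fastest (−λₙ is largest for n=1) → dominates.
Asymptotic: T ~ c₁ sin(πx/0.609) e^{4.513t} (exponential growth at rate −λ₁ ≈ 4.513).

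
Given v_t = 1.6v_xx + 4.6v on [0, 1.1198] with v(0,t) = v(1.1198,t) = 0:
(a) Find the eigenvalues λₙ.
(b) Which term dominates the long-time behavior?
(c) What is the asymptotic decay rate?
Eigenvalues: λₙ = 1.6n²π²/1.1198² - 4.6.
First three modes:
  n=1: λ₁ = 1.6π²/1.1198² - 4.6 ≈ 7.993
  n=2: λ₂ = 6.4π²/1.1198² - 4.6 ≈ 45.773
  n=3: λ₃ = 14.4π²/1.1198² - 4.6 ≈ 108.74
Since 1.6π²/1.1198² ≈ 12.593 > 4.6, all λₙ > 0.
The n=1 mode decays slowest → dominates as t → ∞.
Asymptotic: v ~ c₁ sin(πx/1.1198) e^{-λ₁t} with decay rate λ₁ ≈ 7.993.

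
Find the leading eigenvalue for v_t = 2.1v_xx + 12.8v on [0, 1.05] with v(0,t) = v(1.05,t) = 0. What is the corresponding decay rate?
Eigenvalues: λₙ = 2.1n²π²/1.05² - 12.8.
First three modes:
  n=1: λ₁ = 2.1π²/1.05² - 12.8 ≈ 5.999
  n=2: λ₂ = 8.4π²/1.05² - 12.8 ≈ 62.397
  n=3: λ₃ = 18.9π²/1.05² - 12.8 ≈ 156.393
Since 2.1π²/1.05² ≈ 18.799 > 12.8, all λₙ > 0.
The n=1 mode decays slowest → dominates as t → ∞.
Asymptotic: v ~ c₁ sin(πx/1.05) e^{-λ₁t} with decay rate λ₁ ≈ 5.999.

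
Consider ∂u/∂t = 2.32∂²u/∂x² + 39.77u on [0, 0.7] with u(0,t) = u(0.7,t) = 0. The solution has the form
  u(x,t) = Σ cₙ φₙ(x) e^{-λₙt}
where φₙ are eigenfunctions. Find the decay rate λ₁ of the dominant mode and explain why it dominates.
Eigenvalues: λₙ = 2.32n²π²/0.7² - 39.77.
First three modes:
  n=1: λ₁ = 2.32π²/0.7² - 39.77 ≈ 6.96
  n=2: λ₂ = 9.28π²/0.7² - 39.77 ≈ 147.148
  n=3: λ₃ = 20.88π²/0.7² - 39.77 ≈ 380.796
Since 2.32π²/0.7² ≈ 46.73 > 39.77, all λₙ > 0.
The n=1 mode decays slowest → dominates as t → ∞.
Asymptotic: u ~ c₁ sin(πx/0.7) e^{-λ₁t} with decay rate λ₁ ≈ 6.96.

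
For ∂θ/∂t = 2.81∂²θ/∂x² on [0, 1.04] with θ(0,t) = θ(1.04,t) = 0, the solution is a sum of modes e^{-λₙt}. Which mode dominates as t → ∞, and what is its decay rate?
Eigenvalues: λₙ = 2.81n²π²/1.04².
First three modes:
  n=1: λ₁ = 2.81π²/1.04² ≈ 25.641
  n=2: λ₂ = 11.24π²/1.04² ≈ 102.565 (4× faster decay)
  n=3: λ₃ = 25.29π²/1.04² ≈ 230.771 (9× faster decay)
As t → ∞, higher modes decay exponentially faster. The n=1 mode dominates: θ ~ c₁ sin(πx/1.04) e^{-λ₁t}.
Decay rate: λ₁ = 2.81π²/1.04² ≈ 25.641.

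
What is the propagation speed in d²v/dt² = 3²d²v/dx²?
Speed = 3. Information travels along characteristics x = x₀ ± 3t.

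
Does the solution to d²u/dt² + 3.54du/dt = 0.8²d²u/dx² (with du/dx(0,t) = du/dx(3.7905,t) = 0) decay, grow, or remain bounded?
u → constant (steady state). Damping (γ=3.54) dissipates the nonconstant modes; with Neumann BCs the spatial average obeys M''+γM'=0 and tends to a finite limit.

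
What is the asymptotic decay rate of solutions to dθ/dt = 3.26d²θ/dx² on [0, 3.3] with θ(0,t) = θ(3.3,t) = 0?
Eigenvalues: λₙ = 3.26n²π²/3.3².
First three modes:
  n=1: λ₁ = 3.26π²/3.3² ≈ 2.955
  n=2: λ₂ = 13.04π²/3.3² ≈ 11.818 (4× faster decay)
  n=3: λ₃ = 29.34π²/3.3² ≈ 26.591 (9× faster decay)
As t → ∞, higher modes decay exponentially faster. The n=1 mode dominates: θ ~ c₁ sin(πx/3.3) e^{-λ₁t}.
Decay rate: λ₁ = 3.26π²/3.3² ≈ 2.955.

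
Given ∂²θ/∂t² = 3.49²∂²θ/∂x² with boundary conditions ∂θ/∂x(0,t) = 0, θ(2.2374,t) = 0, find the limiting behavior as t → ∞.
θ oscillates (no decay). Energy is conserved; the solution oscillates indefinitely as standing waves.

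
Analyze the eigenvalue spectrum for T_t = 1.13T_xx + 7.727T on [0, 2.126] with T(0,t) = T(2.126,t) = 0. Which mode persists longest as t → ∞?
Eigenvalues: λₙ = 1.13n²π²/2.126² - 7.727.
First three modes:
  n=1: λ₁ = 1.13π²/2.126² - 7.727 ≈ -5.26
  n=2: λ₂ = 4.52π²/2.126² - 7.727 ≈ 2.143
  n=3: λ₃ = 10.17π²/2.126² - 7.727 ≈ 14.48
Since 1.13π²/2.126² ≈ 2.467 < 7.727, λ₁ < 0.
The n=1 mode grows fastest (−λₙ is largest for n=1) → dominates.
Asymptotic: T ~ c₁ sin(πx/2.126) e^{5.26t} (exponential growth at rate −λ₁ ≈ 5.26).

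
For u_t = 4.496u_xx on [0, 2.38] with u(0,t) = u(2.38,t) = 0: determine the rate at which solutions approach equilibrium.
Eigenvalues: λₙ = 4.496n²π²/2.38².
First three modes:
  n=1: λ₁ = 4.496π²/2.38² ≈ 7.834
  n=2: λ₂ = 17.984π²/2.38² ≈ 31.335 (4× faster decay)
  n=3: λ₃ = 40.464π²/2.38² ≈ 70.504 (9× faster decay)
As t → ∞, higher modes decay exponentially faster. The n=1 mode dominates: u ~ c₁ sin(πx/2.38) e^{-λ₁t}.
Decay rate: λ₁ = 4.496π²/2.38² ≈ 7.834.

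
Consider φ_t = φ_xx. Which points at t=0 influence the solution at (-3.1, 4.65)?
The entire real line. The heat equation has infinite propagation speed: any initial disturbance instantly affects all points (though exponentially small far away).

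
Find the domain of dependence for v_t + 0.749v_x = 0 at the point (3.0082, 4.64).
A single point: x = -0.46716. The characteristic through (3.0082, 4.64) is x - 0.749t = const, so x = 3.0082 - 0.749·4.64 = -0.46716.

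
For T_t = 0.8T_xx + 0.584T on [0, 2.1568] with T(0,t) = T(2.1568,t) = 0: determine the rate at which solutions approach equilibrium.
Eigenvalues: λₙ = 0.8n²π²/2.1568² - 0.584.
First three modes:
  n=1: λ₁ = 0.8π²/2.1568² - 0.584 ≈ 1.113
  n=2: λ₂ = 3.2π²/2.1568² - 0.584 ≈ 6.205
  n=3: λ₃ = 7.2π²/2.1568² - 0.584 ≈ 14.692
Since 0.8π²/2.1568² ≈ 1.697 > 0.584, all λₙ > 0.
The n=1 mode decays slowest → dominates as t → ∞.
Asymptotic: T ~ c₁ sin(πx/2.1568) e^{-λ₁t} with decay rate λ₁ ≈ 1.113.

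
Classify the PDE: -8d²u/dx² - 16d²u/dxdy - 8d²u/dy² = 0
A = -8, B = -16, C = -8. Discriminant B² - 4AC = 0. Since 0 = 0, parabolic.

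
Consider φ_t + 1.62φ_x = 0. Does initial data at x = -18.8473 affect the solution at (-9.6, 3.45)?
No. Only data at x = -15.189 affects (-9.6, 3.45). Advection has one-way propagation along characteristics.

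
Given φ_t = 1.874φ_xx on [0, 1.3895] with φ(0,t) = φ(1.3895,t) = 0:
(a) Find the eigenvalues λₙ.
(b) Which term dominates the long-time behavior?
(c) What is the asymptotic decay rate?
Eigenvalues: λₙ = 1.874n²π²/1.3895².
First three modes:
  n=1: λ₁ = 1.874π²/1.3895² ≈ 9.58
  n=2: λ₂ = 7.496π²/1.3895² ≈ 38.319 (4× faster decay)
  n=3: λ₃ = 16.866π²/1.3895² ≈ 86.217 (9× faster decay)
As t → ∞, higher modes decay exponentially faster. The n=1 mode dominates: φ ~ c₁ sin(πx/1.3895) e^{-λ₁t}.
Decay rate: λ₁ = 1.874π²/1.3895² ≈ 9.58.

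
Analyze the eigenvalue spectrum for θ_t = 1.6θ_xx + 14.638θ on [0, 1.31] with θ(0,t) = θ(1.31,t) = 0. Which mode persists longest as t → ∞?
Eigenvalues: λₙ = 1.6n²π²/1.31² - 14.638.
First three modes:
  n=1: λ₁ = 1.6π²/1.31² - 14.638 ≈ -5.436
  n=2: λ₂ = 6.4π²/1.31² - 14.638 ≈ 22.17
  n=3: λ₃ = 14.4π²/1.31² - 14.638 ≈ 68.179
Since 1.6π²/1.31² ≈ 9.202 < 14.638, λ₁ < 0.
The n=1 mode grows fastest (−λₙ is largest for n=1) → dominates.
Asymptotic: θ ~ c₁ sin(πx/1.31) e^{5.436t} (exponential growth at rate −λ₁ ≈ 5.436).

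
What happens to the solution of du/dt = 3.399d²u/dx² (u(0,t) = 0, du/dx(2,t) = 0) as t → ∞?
u → 0. Heat escapes through the Dirichlet boundary.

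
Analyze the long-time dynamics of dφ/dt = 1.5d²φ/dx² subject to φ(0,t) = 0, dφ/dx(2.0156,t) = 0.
Long-time behavior: φ → 0. Heat escapes through the Dirichlet boundary.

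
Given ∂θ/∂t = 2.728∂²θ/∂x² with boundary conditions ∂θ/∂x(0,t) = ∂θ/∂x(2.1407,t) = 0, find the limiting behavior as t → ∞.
θ → constant (steady state). Heat is conserved (no flux at boundaries); solution approaches the spatial average.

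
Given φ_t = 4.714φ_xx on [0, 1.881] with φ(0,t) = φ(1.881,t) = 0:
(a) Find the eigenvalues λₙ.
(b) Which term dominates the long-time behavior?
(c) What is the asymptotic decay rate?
Eigenvalues: λₙ = 4.714n²π²/1.881².
First three modes:
  n=1: λ₁ = 4.714π²/1.881² ≈ 13.15
  n=2: λ₂ = 18.856π²/1.881² ≈ 52.598 (4× faster decay)
  n=3: λ₃ = 42.426π²/1.881² ≈ 118.346 (9× faster decay)
As t → ∞, higher modes decay exponentially faster. The n=1 mode dominates: φ ~ c₁ sin(πx/1.881) e^{-λ₁t}.
Decay rate: λ₁ = 4.714π²/1.881² ≈ 13.15.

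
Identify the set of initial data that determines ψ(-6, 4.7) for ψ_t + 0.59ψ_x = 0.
A single point: x = -8.773. The characteristic through (-6, 4.7) is x - 0.59t = const, so x = -6 - 0.59·4.7 = -8.773.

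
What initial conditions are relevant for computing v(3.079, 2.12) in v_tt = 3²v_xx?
Domain of dependence: [-3.281, 9.439]. Signals travel at speed 3, so data within |x - 3.079| ≤ 3·2.12 = 6.36 can reach the point.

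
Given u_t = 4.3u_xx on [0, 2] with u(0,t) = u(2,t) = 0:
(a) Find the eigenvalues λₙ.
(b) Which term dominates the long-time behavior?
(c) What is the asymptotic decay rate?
Eigenvalues: λₙ = 4.3n²π²/2².
First three modes:
  n=1: λ₁ = 4.3π²/2² ≈ 10.61
  n=2: λ₂ = 17.2π²/2² ≈ 42.439 (4× faster decay)
  n=3: λ₃ = 38.7π²/2² ≈ 95.488 (9× faster decay)
As t → ∞, higher modes decay exponentially faster. The n=1 mode dominates: u ~ c₁ sin(πx/2) e^{-λ₁t}.
Decay rate: λ₁ = 4.3π²/2² ≈ 10.61.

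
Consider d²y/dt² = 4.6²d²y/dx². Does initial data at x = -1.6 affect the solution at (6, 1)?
No. The domain of dependence is [1.4, 10.6], and -1.6 is outside this interval.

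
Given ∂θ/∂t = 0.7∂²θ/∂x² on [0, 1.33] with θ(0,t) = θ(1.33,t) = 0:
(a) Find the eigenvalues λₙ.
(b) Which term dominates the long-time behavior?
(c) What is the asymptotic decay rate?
Eigenvalues: λₙ = 0.7n²π²/1.33².
First three modes:
  n=1: λ₁ = 0.7π²/1.33² ≈ 3.906
  n=2: λ₂ = 2.8π²/1.33² ≈ 15.623 (4× faster decay)
  n=3: λ₃ = 6.3π²/1.33² ≈ 35.151 (9× faster decay)
As t → ∞, higher modes decay exponentially faster. The n=1 mode dominates: θ ~ c₁ sin(πx/1.33) e^{-λ₁t}.
Decay rate: λ₁ = 0.7π²/1.33² ≈ 3.906.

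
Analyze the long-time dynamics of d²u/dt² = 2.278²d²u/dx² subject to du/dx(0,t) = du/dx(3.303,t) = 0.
Long-time behavior: u oscillates about a mean that drifts linearly in t (generically unbounded; no decay). There is no damping, so the nonconstant modes persist as standing waves (energy conserved, no decay). But with Neumann conditions at both ends the constant mode has eigenvalue 0: the spatial mean M(t) of u satisfies M'' = 0, so M(t) = M(0) + M'(0)·t. Unless the initial velocity has zero mean (∫u_t(x,0)dx = 0), the solution grows linearly in t (unbounded, though not exponentially); if it does have zero mean, the solution stays bounded and simply oscillates.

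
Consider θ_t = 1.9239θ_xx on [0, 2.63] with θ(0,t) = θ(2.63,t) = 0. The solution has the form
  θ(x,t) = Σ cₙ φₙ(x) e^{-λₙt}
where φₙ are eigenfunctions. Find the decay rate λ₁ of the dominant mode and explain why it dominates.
Eigenvalues: λₙ = 1.9239n²π²/2.63².
First three modes:
  n=1: λ₁ = 1.9239π²/2.63² ≈ 2.745
  n=2: λ₂ = 7.6956π²/2.63² ≈ 10.981 (4× faster decay)
  n=3: λ₃ = 17.3151π²/2.63² ≈ 24.707 (9× faster decay)
As t → ∞, higher modes decay exponentially faster. The n=1 mode dominates: θ ~ c₁ sin(πx/2.63) e^{-λ₁t}.
Decay rate: λ₁ = 1.9239π²/2.63² ≈ 2.745.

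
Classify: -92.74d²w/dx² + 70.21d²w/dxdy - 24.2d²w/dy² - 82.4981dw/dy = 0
Elliptic (discriminant = -4047.7879).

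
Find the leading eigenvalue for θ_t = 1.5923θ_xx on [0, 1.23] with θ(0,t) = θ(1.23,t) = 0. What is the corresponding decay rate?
Eigenvalues: λₙ = 1.5923n²π²/1.23².
First three modes:
  n=1: λ₁ = 1.5923π²/1.23² ≈ 10.388
  n=2: λ₂ = 6.3692π²/1.23² ≈ 41.55 (4× faster decay)
  n=3: λ₃ = 14.3307π²/1.23² ≈ 93.488 (9× faster decay)
As t → ∞, higher modes decay exponentially faster. The n=1 mode dominates: θ ~ c₁ sin(πx/1.23) e^{-λ₁t}.
Decay rate: λ₁ = 1.5923π²/1.23² ≈ 10.388.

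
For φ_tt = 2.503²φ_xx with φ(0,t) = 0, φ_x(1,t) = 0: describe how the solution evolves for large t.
φ oscillates (no decay). Energy is conserved; the solution oscillates indefinitely as standing waves.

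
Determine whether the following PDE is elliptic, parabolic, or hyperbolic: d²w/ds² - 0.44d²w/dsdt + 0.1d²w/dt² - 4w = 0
Coefficients: A = 1, B = -0.44, C = 0.1. B² - 4AC = -0.2064, which is negative, so the equation is elliptic.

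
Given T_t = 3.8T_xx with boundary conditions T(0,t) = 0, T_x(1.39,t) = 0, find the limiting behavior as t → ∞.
T → 0. Heat escapes through the Dirichlet boundary.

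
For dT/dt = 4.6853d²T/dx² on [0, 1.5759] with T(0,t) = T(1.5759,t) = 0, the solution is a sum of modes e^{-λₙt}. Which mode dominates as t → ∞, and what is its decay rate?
Eigenvalues: λₙ = 4.6853n²π²/1.5759².
First three modes:
  n=1: λ₁ = 4.6853π²/1.5759² ≈ 18.62
  n=2: λ₂ = 18.7412π²/1.5759² ≈ 74.48 (4× faster decay)
  n=3: λ₃ = 42.1677π²/1.5759² ≈ 167.58 (9× faster decay)
As t → ∞, higher modes decay exponentially faster. The n=1 mode dominates: T ~ c₁ sin(πx/1.5759) e^{-λ₁t}.
Decay rate: λ₁ = 4.6853π²/1.5759² ≈ 18.62.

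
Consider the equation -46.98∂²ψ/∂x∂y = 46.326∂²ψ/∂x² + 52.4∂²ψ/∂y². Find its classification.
Rewriting in standard form: -46.326∂²ψ/∂x² - 46.98∂²ψ/∂x∂y - 52.4∂²ψ/∂y² = 0. Elliptic. (A = -46.326, B = -46.98, C = -52.4 gives B² - 4AC = -7502.8092.)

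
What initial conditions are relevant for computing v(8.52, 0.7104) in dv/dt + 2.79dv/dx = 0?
A single point: x = 6.537984. The characteristic through (8.52, 0.7104) is x - 2.79t = const, so x = 8.52 - 2.79·0.7104 = 6.537984.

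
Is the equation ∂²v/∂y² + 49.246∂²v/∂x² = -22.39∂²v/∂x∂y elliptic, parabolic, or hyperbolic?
Rewriting in standard form: 49.246∂²v/∂x² + 22.39∂²v/∂x∂y + ∂²v/∂y² = 0. Computing B² - 4AC with A = 49.246, B = 22.39, C = 1: discriminant = 304.3281 (positive). Answer: hyperbolic.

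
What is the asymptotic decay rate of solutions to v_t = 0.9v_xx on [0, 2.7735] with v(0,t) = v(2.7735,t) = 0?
Eigenvalues: λₙ = 0.9n²π²/2.7735².
First three modes:
  n=1: λ₁ = 0.9π²/2.7735² ≈ 1.155
  n=2: λ₂ = 3.6π²/2.7735² ≈ 4.619 (4× faster decay)
  n=3: λ₃ = 8.1π²/2.7735² ≈ 10.393 (9× faster decay)
As t → ∞, higher modes decay exponentially faster. The n=1 mode dominates: v ~ c₁ sin(πx/2.7735) e^{-λ₁t}.
Decay rate: λ₁ = 0.9π²/2.7735² ≈ 1.155.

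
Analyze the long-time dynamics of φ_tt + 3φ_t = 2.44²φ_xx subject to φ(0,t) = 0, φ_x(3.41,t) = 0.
Long-time behavior: φ → 0. Damping (γ=3) dissipates energy; oscillations decay exponentially.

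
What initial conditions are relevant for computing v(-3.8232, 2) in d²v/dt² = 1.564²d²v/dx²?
Domain of dependence: [-6.9512, -0.6952]. Signals travel at speed 1.564, so data within |x - -3.8232| ≤ 1.564·2 = 3.128 can reach the point.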